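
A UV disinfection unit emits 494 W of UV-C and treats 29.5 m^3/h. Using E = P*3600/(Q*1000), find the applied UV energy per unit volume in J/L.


Energy delivered per hour = 494 W * 3600 s = 1778400 J/h
Volume treated per hour = 29.5 m^3/h * 1000 = 29500 L/h
dose = 1778400 / 29500 = 60.2847 J/L

60.2847 J/L


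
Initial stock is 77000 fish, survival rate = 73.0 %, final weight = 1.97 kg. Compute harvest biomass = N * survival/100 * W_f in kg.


Survivors = 77000 * 73.0/100 = 56210 fish
Harvest biomass = survivors * W_f = 56210 * 1.97 = 110733.7 kg

110733.7 kg


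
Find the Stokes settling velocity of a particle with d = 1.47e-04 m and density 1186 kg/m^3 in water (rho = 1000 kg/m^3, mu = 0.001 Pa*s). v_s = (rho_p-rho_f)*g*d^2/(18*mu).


Density difference: rho_p - rho_f = 1186 - 1000 = 186 kg/m^3
d^2 = (1.47e-04)^2 = 2.1609e-08 m^2
Numerator = (rho_p - rho_f) * g * d^2 = 186 * 9.81 * 2.1609e-08 = 3.9429078e-05
Denominator = 18 * mu = 18 * 0.001 = 0.018
v_s = 3.9429078e-05 / 0.018 = 0.0021905 m/s
Check: Re = rho_f * v_s * d / mu = 1000 * 0.0021905 * 1.47e-04 / 0.001 = 0.322 < 1, so Stokes' law applies.

0.0021905 m/s


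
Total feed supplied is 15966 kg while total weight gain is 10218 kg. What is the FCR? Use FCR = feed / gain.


FCR = feed consumed / weight gained
FCR = 15966 kg / 10218 kg = 1.56254

1.56254


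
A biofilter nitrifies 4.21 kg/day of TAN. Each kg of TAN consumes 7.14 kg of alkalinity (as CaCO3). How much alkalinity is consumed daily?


Alkalinity factor: 7.14 kg CaCO3 consumed per kg TAN nitrified
alk = 4.21 kg TAN * 7.14 = 30.0594 kg CaCO3/day

30.0594 kg CaCO3/day


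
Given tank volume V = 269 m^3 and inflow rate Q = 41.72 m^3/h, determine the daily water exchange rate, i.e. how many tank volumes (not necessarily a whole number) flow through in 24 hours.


Daily flow volume = 41.72 m^3/h * 24 h = 1001.28 m^3/day
Exchanges = daily flow / tank volume = 1001.28 / 269 = 3.72223 exchanges/day

3.72223 exchanges/day


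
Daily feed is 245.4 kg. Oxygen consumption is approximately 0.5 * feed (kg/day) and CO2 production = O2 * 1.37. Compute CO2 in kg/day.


O2 = 245.4 * 0.5 = 122.7
CO2 = 122.7 * 1.37 = 168.099

168.099 kg/day


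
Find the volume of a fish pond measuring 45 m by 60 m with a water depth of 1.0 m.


Base area = L * W = 45 * 60 = 2700 m^2
Volume = area * depth = 2700 * 1.0 = 2700 m^3

2700 m^3


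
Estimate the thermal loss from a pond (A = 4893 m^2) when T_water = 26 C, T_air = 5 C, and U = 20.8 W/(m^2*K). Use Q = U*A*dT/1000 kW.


Temperature difference dT = 26 - 5 = 21 K
Heat loss (W) = U * A * dT = 20.8 * 4893 * 21 = 2137262.4 W
Convert to kW: 2137262.4 / 1000 = 2137.2624 kW

2137.2624 kW


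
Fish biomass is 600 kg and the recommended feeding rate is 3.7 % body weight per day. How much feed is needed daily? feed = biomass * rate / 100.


Feeding rate fraction = 3.7% / 100 = 0.037
Daily feed = 600 kg * 0.037 = 22.2 kg/day

22.2 kg/day


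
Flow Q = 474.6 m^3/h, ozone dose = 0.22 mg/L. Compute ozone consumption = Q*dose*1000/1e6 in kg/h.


O3 demand (mg/h) = Q * dose * 1000 = 474.6 * 0.22 * 1000 = 104412 mg/h
Convert mg to kg: 104412 / 1e6 = 0.104412 kg/h

0.104412 kg/h


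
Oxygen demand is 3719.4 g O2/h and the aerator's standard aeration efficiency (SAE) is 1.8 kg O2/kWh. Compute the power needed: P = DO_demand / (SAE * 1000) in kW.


SAE in g O2/kWh = 1.8 * 1000 = 1800 g/kWh
P = DO_demand / SAE_g = 3719.4 / 1800 = 2.06633 kW

2.06633 kW


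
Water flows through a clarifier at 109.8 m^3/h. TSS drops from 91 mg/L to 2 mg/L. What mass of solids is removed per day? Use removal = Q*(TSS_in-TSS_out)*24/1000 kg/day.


Concentration drop: TSS_in - TSS_out = 91 - 2 = 89 mg/L
Hourly solids removed = Q * dTSS = 109.8 m^3/h * 89 mg/L = 9772.2 g/h  (m^3/h * mg/L = g/h)
Daily solids removed = 9772.2 * 24 = 234532.8 g/day
Convert g to kg: 234532.8 / 1000 = 234.5328 kg/day

234.5328 kg/day


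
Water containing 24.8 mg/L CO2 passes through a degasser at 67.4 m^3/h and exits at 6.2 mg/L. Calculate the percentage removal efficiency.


CO2_out / CO2_in = 6.2 / 24.8 = 0.25
Fraction remaining = 0.25
efficiency = (1 - 0.25) * 100 = 75 %

75 %


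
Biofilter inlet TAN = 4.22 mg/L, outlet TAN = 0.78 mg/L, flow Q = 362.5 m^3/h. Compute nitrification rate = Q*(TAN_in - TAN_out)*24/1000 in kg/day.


Concentration drop: TAN_in - TAN_out = 4.22 - 0.78 = 3.44 mg/L
Hourly TAN removed = Q * dTAN = 362.5 m^3/h * 3.44 mg/L = 1247 g/h  (m^3/h * mg/L = g/h)
Daily TAN removed = 1247 * 24 = 29928 g/day
Convert to kg/day: 29928 / 1000 = 29.928 kg/day

29.928 kg/day


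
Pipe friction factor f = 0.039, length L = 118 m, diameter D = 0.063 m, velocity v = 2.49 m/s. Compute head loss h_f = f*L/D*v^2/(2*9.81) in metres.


v^2 = 2.49^2 = 6.2001 m^2/s^2
L/D = 118/0.063 = 1873.0159
h_f = f*(L/D)*v^2/(2g) = 0.039 * 1873.0159 * 6.2001 / 19.62 = 23.0837 m

23.0837 m


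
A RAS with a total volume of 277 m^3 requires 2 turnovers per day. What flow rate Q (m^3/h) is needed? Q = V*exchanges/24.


Daily recirculation volume = 277 m^3 * 2 = 554 m^3/day
Flow rate Q = daily volume / 24 h = 554 / 24 = 23.0833 m^3/h

23.0833 m^3/h


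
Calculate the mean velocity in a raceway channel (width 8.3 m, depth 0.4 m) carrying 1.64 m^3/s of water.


Cross-sectional area = W * d = 8.3 * 0.4 = 3.32 m^2
Velocity = Q / A = 1.64 / 3.32 = 0.493976 m/s

0.493976 m/s


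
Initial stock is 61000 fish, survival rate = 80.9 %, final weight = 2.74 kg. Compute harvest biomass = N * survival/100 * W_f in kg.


Survivors = 61000 * 80.9/100 = 49349 fish
Harvest biomass = survivors * W_f = 49349 * 2.74 = 135216.26 kg

135216.26 kg


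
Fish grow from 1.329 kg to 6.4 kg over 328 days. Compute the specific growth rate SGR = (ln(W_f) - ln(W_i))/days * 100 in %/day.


ln(W_f) = ln(6.4) = 1.856298
ln(W_i) = ln(1.329) = 0.28442678
ln(W_f) - ln(W_i) = 1.856298 - 0.28442678 = 1.5718712
SGR = 1.5718712 / 328 * 100 = 0.479229 %/day

0.479229 %/day


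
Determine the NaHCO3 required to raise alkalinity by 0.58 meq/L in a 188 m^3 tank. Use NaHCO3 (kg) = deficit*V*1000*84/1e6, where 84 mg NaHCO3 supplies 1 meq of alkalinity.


Tank volume in L = 188 m^3 * 1000 = 188000 L
Total meq required = 0.58 meq/L * 188000 L = 109040 meq
NaHCO3 mass = 109040 meq * 84 mg/meq / 1e6 = 9.15936 kg

9.15936 kg


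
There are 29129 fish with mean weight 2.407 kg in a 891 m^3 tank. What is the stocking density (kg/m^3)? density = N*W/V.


Total biomass = 29129 fish * 2.407 kg = 70113.503 kg
Density = total biomass / volume = 70113.503 / 891 = 78.6908 kg/m^3

78.6908 kg/m^3


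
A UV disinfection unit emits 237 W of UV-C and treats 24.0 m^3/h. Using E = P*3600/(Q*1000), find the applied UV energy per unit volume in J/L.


Energy delivered per hour = 237 W * 3600 s = 853200 J/h
Volume treated per hour = 24.0 m^3/h * 1000 = 24000 L/h
dose = 853200 / 24000 = 35.55 J/L

35.55 J/L


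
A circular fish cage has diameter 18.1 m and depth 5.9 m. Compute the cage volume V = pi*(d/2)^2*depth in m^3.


r = d/2 = 18.1/2 = 9.05 m
Base area = pi*r^2 = pi*9.05^2 = 257.30429 m^2
Volume = 257.30429 * 5.9 = 1518.1 m^3

1518.1 m^3


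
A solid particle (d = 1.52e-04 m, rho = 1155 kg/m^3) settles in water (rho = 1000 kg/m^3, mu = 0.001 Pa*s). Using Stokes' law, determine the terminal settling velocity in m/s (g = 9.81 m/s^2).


Density difference: rho_p - rho_f = 1155 - 1000 = 155 kg/m^3
d^2 = (1.52e-04)^2 = 2.3104e-08 m^2
Numerator = (rho_p - rho_f) * g * d^2 = 155 * 9.81 * 2.3104e-08 = 3.5130787e-05
Denominator = 18 * mu = 18 * 0.001 = 0.018
v_s = 3.5130787e-05 / 0.018 = 0.00195171 m/s
Check: Re = rho_f * v_s * d / mu = 1000 * 0.00195171 * 1.52e-04 / 0.001 = 0.297 < 1, so Stokes' law applies.

0.00195171 m/s


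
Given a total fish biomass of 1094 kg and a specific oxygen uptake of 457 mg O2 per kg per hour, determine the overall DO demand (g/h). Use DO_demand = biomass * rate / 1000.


Total O2 consumption (mg/h) = 1094 kg * 457 mg/(kg*h) = 499958 mg/h
Convert to g/h: 499958 / 1000 = 499.958 g/h

499.958 g/h


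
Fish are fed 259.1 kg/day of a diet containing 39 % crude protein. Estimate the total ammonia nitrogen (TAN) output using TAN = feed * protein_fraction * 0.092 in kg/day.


Protein in feed = 259.1 * 39/100 = 101.049 kg/day
TAN = protein * 0.092 = 101.049 * 0.092 = 9.296508 kg/day

9.296508 kg/day


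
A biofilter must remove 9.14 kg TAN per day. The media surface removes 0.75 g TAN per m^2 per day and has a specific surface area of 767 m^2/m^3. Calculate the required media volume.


A = 9.14*1000 / 0.75 = 12186.667 m^2
V = 12186.667 / 767 = 15.8887

15.8887 m^3


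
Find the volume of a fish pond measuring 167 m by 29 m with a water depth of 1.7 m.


Base area = L * W = 167 * 29 = 4843 m^2
Volume = area * depth = 4843 * 1.7 = 8233.1 m^3

8233.1 m^3


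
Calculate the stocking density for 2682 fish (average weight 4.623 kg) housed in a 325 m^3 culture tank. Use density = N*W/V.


Total biomass = 2682 fish * 4.623 kg = 12398.886 kg
Density = total biomass / volume = 12398.886 / 325 = 38.1504 kg/m^3

38.1504 kg/m^3


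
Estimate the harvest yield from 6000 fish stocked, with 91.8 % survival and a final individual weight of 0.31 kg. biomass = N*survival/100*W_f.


Survivors = 6000 * 91.8/100 = 5508 fish
Harvest biomass = survivors * W_f = 5508 * 0.31 = 1707.48 kg

1707.48 kg


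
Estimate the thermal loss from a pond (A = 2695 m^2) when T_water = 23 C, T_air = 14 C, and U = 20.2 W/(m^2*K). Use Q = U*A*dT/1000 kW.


Temperature difference dT = 23 - 14 = 9 K
Heat loss (W) = U * A * dT = 20.2 * 2695 * 9 = 489951 W
Convert to kW: 489951 / 1000 = 489.951 kW

489.951 kW


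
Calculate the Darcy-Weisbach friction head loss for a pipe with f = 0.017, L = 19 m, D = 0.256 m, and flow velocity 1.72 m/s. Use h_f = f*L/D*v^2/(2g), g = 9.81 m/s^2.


v^2 = 1.72^2 = 2.9584 m^2/s^2
L/D = 19/0.256 = 74.21875
h_f = f*(L/D)*v^2/(2g) = 0.017 * 74.21875 * 2.9584 / 19.62 = 0.190248 m

0.190248 m


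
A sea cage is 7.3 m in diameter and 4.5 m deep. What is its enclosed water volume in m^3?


r = d/2 = 7.3/2 = 3.65 m
Base area = pi*r^2 = pi*3.65^2 = 41.853868 m^2
Volume = 41.853868 * 4.5 = 188.342 m^3

188.342 m^3


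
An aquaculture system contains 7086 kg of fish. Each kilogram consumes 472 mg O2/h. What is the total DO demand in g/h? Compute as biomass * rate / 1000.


Total O2 consumption (mg/h) = 7086 kg * 472 mg/(kg*h) = 3344592 mg/h
Convert to g/h: 3344592 / 1000 = 3344.592 g/h

3344.592 g/h


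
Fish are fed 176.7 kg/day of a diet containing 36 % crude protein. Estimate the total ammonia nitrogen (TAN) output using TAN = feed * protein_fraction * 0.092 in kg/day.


Protein in feed = 176.7 * 36/100 = 63.612 kg/day
TAN = protein * 0.092 = 63.612 * 0.092 = 5.852304 kg/day

5.852304 kg/day


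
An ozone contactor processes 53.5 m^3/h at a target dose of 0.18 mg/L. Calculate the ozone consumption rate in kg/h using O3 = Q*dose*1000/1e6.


O3 demand (mg/h) = Q * dose * 1000 = 53.5 * 0.18 * 1000 = 9630 mg/h
Convert mg to kg: 9630 / 1e6 = 0.00963 kg/h

0.00963 kg/h


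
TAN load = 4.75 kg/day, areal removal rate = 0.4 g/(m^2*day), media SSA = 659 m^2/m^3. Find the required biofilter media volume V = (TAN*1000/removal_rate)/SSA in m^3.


A = 4.75*1000 / 0.4 = 11875 m^2
V = 11875 / 659 = 18.0197

18.0197 m^3


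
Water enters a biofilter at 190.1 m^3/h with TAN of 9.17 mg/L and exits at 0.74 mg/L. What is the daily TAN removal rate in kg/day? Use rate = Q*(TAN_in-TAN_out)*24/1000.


Concentration drop: TAN_in - TAN_out = 9.17 - 0.74 = 8.43 mg/L
Hourly TAN removed = Q * dTAN = 190.1 m^3/h * 8.43 mg/L = 1602.543 g/h  (m^3/h * mg/L = g/h)
Daily TAN removed = 1602.543 * 24 = 38461.032 g/day
Convert to kg/day: 38461.032 / 1000 = 38.461032 kg/day

38.461032 kg/day


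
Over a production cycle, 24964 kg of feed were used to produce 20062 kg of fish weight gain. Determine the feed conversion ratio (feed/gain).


FCR = feed consumed / weight gained
FCR = 24964 kg / 20062 kg = 1.24434

1.24434


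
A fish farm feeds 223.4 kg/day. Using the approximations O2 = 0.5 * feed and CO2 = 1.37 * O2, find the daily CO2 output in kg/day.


O2 = 223.4 * 0.5 = 111.7
CO2 = 111.7 * 1.37 = 153.029

153.029 kg/day


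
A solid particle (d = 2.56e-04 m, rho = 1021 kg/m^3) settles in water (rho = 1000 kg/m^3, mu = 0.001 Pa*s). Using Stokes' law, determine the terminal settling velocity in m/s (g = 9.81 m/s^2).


Density difference: rho_p - rho_f = 1021 - 1000 = 21 kg/m^3
d^2 = (2.56e-04)^2 = 6.5536e-08 m^2
Numerator = (rho_p - rho_f) * g * d^2 = 21 * 9.81 * 6.5536e-08 = 1.3501071e-05
Denominator = 18 * mu = 18 * 0.001 = 0.018
v_s = 1.3501071e-05 / 0.018 = 7.50059e-04 m/s
Check: Re = rho_f * v_s * d / mu = 1000 * 7.50059e-04 * 2.56e-04 / 0.001 = 0.192 < 1, so Stokes' law applies.

7.50059e-04 m/s


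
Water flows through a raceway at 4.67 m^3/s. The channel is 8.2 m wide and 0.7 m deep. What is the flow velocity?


Cross-sectional area = W * d = 8.2 * 0.7 = 5.74 m^2
Velocity = Q / A = 4.67 / 5.74 = 0.813589 m/s

0.813589 m/s


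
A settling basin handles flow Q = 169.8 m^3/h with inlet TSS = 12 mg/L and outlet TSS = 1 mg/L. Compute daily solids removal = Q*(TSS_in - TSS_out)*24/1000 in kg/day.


Concentration drop: TSS_in - TSS_out = 12 - 1 = 11 mg/L
Hourly solids removed = Q * dTSS = 169.8 m^3/h * 11 mg/L = 1867.8 g/h  (m^3/h * mg/L = g/h)
Daily solids removed = 1867.8 * 24 = 44827.2 g/day
Convert g to kg: 44827.2 / 1000 = 44.8272 kg/day

44.8272 kg/day


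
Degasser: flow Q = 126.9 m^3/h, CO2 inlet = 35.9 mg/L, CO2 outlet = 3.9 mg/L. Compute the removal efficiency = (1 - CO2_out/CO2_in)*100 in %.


CO2_out / CO2_in = 3.9 / 35.9 = 0.1086351
Fraction remaining = 0.1086351
efficiency = (1 - 0.1086351) * 100 = 89.1365 %

89.1365 %


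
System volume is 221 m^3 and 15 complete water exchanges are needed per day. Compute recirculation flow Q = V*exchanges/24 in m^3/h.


Daily recirculation volume = 221 m^3 * 15 = 3315 m^3/day
Flow rate Q = daily volume / 24 h = 3315 / 24 = 138.125 m^3/h

138.125 m^3/h


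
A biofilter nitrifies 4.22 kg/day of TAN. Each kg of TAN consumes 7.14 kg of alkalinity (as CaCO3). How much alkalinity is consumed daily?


Alkalinity factor: 7.14 kg CaCO3 consumed per kg TAN nitrified
alk = 4.22 kg TAN * 7.14 = 30.1308 kg CaCO3/day

30.1308 kg CaCO3/day


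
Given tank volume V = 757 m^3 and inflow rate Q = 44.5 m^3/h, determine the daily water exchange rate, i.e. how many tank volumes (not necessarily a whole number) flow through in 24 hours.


Daily flow volume = 44.5 m^3/h * 24 h = 1068 m^3/day
Exchanges = daily flow / tank volume = 1068 / 757 = 1.41083 exchanges/day

1.41083 exchanges/day


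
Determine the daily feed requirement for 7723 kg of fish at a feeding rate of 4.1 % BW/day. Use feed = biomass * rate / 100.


Feeding rate fraction = 4.1% / 100 = 0.041
Daily feed = 7723 kg * 0.041 = 316.643 kg/day

316.643 kg/day


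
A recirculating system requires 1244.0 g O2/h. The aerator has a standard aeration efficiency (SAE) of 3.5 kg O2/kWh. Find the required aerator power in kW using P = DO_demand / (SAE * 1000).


SAE in g O2/kWh = 3.5 * 1000 = 3500 g/kWh
P = DO_demand / SAE_g = 1244.0 / 3500 = 0.355429 kW

0.355429 kW


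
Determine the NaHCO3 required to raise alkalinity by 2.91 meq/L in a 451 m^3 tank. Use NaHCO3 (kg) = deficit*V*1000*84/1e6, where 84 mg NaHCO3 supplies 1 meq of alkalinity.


Tank volume in L = 451 m^3 * 1000 = 451000 L
Total meq required = 2.91 meq/L * 451000 L = 1312410 meq
NaHCO3 mass = 1312410 meq * 84 mg/meq / 1e6 = 110.242 kg

110.242 kg


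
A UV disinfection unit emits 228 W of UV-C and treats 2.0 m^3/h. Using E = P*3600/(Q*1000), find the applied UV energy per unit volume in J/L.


Energy delivered per hour = 228 W * 3600 s = 820800 J/h
Volume treated per hour = 2.0 m^3/h * 1000 = 2000 L/h
dose = 820800 / 2000 = 410.4 J/L

410.4 J/L


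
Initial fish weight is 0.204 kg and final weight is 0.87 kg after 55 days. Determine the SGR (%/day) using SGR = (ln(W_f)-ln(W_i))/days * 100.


ln(W_f) = ln(0.87) = -0.13926207
ln(W_i) = ln(0.204) = -1.5896353
ln(W_f) - ln(W_i) = -0.13926207 - -1.5896353 = 1.4503732
SGR = 1.4503732 / 55 * 100 = 2.63704 %/day

2.63704 %/day


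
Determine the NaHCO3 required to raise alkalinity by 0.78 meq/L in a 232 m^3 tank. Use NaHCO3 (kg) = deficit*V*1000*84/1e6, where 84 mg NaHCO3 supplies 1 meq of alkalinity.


Tank volume in L = 232 m^3 * 1000 = 232000 L
Total meq required = 0.78 meq/L * 232000 L = 180960 meq
NaHCO3 mass = 180960 meq * 84 mg/meq / 1e6 = 15.2006 kg

15.2006 kg


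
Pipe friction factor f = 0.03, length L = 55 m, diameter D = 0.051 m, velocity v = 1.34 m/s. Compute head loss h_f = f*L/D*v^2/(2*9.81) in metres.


v^2 = 1.34^2 = 1.7956 m^2/s^2
L/D = 55/0.051 = 1078.4314
h_f = f*(L/D)*v^2/(2g) = 0.03 * 1078.4314 * 1.7956 / 19.62 = 2.9609 m

2.9609 m


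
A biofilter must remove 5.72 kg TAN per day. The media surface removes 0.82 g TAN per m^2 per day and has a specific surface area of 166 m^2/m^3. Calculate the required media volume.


A = 5.72*1000 / 0.82 = 6975.6098 m^2
V = 6975.6098 / 166 = 42.0217

42.0217 m^3


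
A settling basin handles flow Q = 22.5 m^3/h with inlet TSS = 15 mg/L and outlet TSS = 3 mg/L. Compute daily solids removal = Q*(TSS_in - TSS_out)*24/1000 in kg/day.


Concentration drop: TSS_in - TSS_out = 15 - 3 = 12 mg/L
Hourly solids removed = Q * dTSS = 22.5 m^3/h * 12 mg/L = 270 g/h  (m^3/h * mg/L = g/h)
Daily solids removed = 270 * 24 = 6480 g/day
Convert g to kg: 6480 / 1000 = 6.48 kg/day

6.48 kg/day


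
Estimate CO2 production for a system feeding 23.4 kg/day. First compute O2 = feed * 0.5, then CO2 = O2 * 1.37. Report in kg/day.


O2 = 23.4 * 0.5 = 11.7
CO2 = 11.7 * 1.37 = 16.029

16.029 kg/day


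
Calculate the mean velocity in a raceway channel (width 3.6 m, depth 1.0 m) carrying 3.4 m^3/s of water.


Cross-sectional area = W * d = 3.6 * 1.0 = 3.6 m^2
Velocity = Q / A = 3.4 / 3.6 = 0.944444 m/s

0.944444 m/s


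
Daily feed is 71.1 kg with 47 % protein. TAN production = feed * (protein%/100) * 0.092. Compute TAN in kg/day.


Protein in feed = 71.1 * 47/100 = 33.417 kg/day
TAN = protein * 0.092 = 33.417 * 0.092 = 3.074364 kg/day

3.074364 kg/day


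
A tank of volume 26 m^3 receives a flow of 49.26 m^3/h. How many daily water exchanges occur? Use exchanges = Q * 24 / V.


Daily flow volume = 49.26 m^3/h * 24 h = 1182.24 m^3/day
Exchanges = daily flow / tank volume = 1182.24 / 26 = 45.4708 exchanges/day

45.4708 exchanges/day


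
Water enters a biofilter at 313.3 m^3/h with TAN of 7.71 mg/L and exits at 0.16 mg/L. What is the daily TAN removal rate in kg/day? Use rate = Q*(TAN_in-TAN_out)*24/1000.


Concentration drop: TAN_in - TAN_out = 7.71 - 0.16 = 7.55 mg/L
Hourly TAN removed = Q * dTAN = 313.3 m^3/h * 7.55 mg/L = 2365.415 g/h  (m^3/h * mg/L = g/h)
Daily TAN removed = 2365.415 * 24 = 56769.96 g/day
Convert to kg/day: 56769.96 / 1000 = 56.76996 kg/day

56.76996 kg/day


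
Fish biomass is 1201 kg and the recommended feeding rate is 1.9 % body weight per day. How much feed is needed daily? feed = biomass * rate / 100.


Feeding rate fraction = 1.9% / 100 = 0.019
Daily feed = 1201 kg * 0.019 = 22.819 kg/day

22.819 kg/day


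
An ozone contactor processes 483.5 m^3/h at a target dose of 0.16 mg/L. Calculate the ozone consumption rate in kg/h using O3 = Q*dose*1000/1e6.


O3 demand (mg/h) = Q * dose * 1000 = 483.5 * 0.16 * 1000 = 77360 mg/h
Convert mg to kg: 77360 / 1e6 = 0.07736 kg/h

0.07736 kg/h


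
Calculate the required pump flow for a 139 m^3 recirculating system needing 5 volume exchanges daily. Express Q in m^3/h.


Daily recirculation volume = 139 m^3 * 5 = 695 m^3/day
Flow rate Q = daily volume / 24 h = 695 / 24 = 28.9583 m^3/h

28.9583 m^3/h


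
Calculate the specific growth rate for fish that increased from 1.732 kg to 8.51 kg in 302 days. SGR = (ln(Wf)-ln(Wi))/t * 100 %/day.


ln(W_f) = ln(8.51) = 2.1412419
ln(W_i) = ln(1.732) = 0.54927681
ln(W_f) - ln(W_i) = 2.1412419 - 0.54927681 = 1.5919651
SGR = 1.5919651 / 302 * 100 = 0.527141 %/day

0.527141 %/day


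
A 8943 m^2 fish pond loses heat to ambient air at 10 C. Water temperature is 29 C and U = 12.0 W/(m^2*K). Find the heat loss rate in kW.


Temperature difference dT = 29 - 10 = 19 K
Heat loss (W) = U * A * dT = 12.0 * 8943 * 19 = 2039004 W
Convert to kW: 2039004 / 1000 = 2039.004 kW

2039.004 kW


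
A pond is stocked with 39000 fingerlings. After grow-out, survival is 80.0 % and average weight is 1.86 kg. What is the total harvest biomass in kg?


Survivors = 39000 * 80.0/100 = 31200 fish
Harvest biomass = survivors * W_f = 31200 * 1.86 = 58032 kg

58032 kg


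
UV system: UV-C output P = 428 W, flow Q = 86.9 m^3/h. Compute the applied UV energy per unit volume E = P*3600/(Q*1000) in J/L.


Energy delivered per hour = 428 W * 3600 s = 1540800 J/h
Volume treated per hour = 86.9 m^3/h * 1000 = 86900 L/h
dose = 1540800 / 86900 = 17.7307 J/L

17.7307 J/L


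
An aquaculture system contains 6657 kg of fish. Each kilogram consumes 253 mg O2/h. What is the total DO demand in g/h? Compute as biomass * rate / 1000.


Total O2 consumption (mg/h) = 6657 kg * 253 mg/(kg*h) = 1684221 mg/h
Convert to g/h: 1684221 / 1000 = 1684.221 g/h

1684.221 g/h


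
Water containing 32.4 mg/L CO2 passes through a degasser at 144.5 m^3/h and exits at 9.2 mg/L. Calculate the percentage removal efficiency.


CO2_out / CO2_in = 9.2 / 32.4 = 0.28395062
Fraction remaining = 0.28395062
efficiency = (1 - 0.28395062) * 100 = 71.6049 %

71.6049 %


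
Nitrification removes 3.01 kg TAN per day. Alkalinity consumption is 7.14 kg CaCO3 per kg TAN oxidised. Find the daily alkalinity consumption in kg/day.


Alkalinity factor: 7.14 kg CaCO3 consumed per kg TAN nitrified
alk = 3.01 kg TAN * 7.14 = 21.4914 kg CaCO3/day

21.4914 kg CaCO3/day


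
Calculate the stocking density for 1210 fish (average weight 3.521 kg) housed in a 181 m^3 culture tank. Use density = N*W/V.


Total biomass = 1210 fish * 3.521 kg = 4260.41 kg
Density = total biomass / volume = 4260.41 / 181 = 23.5382 kg/m^3

23.5382 kg/m^3


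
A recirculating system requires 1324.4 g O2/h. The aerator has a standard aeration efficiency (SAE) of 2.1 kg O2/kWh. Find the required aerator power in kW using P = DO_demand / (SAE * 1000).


SAE in g O2/kWh = 2.1 * 1000 = 2100 g/kWh
P = DO_demand / SAE_g = 1324.4 / 2100 = 0.630667 kW

0.630667 kW


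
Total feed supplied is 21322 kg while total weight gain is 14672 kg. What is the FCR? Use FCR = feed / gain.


FCR = feed consumed / weight gained
FCR = 21322 kg / 14672 kg = 1.45324

1.45324


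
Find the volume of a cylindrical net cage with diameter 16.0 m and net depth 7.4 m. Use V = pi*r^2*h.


r = d/2 = 16.0/2 = 8 m
Base area = pi*r^2 = pi*8^2 = 201.06193 m^2
Volume = 201.06193 * 7.4 = 1487.86 m^3

1487.86 m^3


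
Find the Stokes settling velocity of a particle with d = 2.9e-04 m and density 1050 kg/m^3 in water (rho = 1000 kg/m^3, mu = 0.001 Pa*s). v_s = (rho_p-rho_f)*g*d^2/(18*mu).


Density difference: rho_p - rho_f = 1050 - 1000 = 50 kg/m^3
d^2 = (2.9e-04)^2 = 8.41e-08 m^2
Numerator = (rho_p - rho_f) * g * d^2 = 50 * 9.81 * 8.41e-08 = 4.125105e-05
Denominator = 18 * mu = 18 * 0.001 = 0.018
v_s = 4.125105e-05 / 0.018 = 0.00229172 m/s
Check: Re = rho_f * v_s * d / mu = 1000 * 0.00229172 * 2.9e-04 / 0.001 = 0.665 < 1, so Stokes' law applies.

0.00229172 m/s


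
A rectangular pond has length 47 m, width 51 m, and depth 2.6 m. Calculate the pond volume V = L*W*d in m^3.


Base area = L * W = 47 * 51 = 2397 m^2
Volume = area * depth = 2397 * 2.6 = 6232.2 m^3

6232.2 m^3


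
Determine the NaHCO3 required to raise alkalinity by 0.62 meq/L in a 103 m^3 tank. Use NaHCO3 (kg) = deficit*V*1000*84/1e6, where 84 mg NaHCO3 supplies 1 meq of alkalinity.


Tank volume in L = 103 m^3 * 1000 = 103000 L
Total meq required = 0.62 meq/L * 103000 L = 63860 meq
NaHCO3 mass = 63860 meq * 84 mg/meq / 1e6 = 5.36424 kg

5.36424 kg


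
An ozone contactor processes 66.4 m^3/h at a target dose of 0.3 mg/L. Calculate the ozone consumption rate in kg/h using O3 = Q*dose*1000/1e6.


O3 demand (mg/h) = Q * dose * 1000 = 66.4 * 0.3 * 1000 = 19920 mg/h
Convert mg to kg: 19920 / 1e6 = 0.01992 kg/h

0.01992 kg/h


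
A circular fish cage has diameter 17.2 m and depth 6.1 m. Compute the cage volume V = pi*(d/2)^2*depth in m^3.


r = d/2 = 17.2/2 = 8.6 m
Base area = pi*r^2 = pi*8.6^2 = 232.35219 m^2
Volume = 232.35219 * 6.1 = 1417.35 m^3

1417.35 m^3


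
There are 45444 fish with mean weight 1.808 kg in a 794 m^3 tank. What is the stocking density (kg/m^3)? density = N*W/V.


Total biomass = 45444 fish * 1.808 kg = 82162.752 kg
Density = total biomass / volume = 82162.752 / 794 = 103.48 kg/m^3

103.48 kg/m^3


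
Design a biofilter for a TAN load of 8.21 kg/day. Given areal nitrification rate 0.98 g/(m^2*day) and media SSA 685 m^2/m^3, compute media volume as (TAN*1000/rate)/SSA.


A = 8.21*1000 / 0.98 = 8377.551 m^2
V = 8377.551 / 685 = 12.23

12.23 m^3


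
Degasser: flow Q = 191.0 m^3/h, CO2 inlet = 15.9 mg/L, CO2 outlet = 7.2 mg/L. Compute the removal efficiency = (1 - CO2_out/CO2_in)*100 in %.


CO2_out / CO2_in = 7.2 / 15.9 = 0.45283019
Fraction remaining = 0.45283019
efficiency = (1 - 0.45283019) * 100 = 54.717 %

54.717 %


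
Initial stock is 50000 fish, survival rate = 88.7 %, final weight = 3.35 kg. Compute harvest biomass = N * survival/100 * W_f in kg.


Survivors = 50000 * 88.7/100 = 44350 fish
Harvest biomass = survivors * W_f = 44350 * 3.35 = 148572.5 kg

148572.5 kg


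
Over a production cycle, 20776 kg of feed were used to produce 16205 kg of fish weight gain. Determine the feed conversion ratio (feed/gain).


FCR = feed consumed / weight gained
FCR = 20776 kg / 16205 kg = 1.28207

1.28207


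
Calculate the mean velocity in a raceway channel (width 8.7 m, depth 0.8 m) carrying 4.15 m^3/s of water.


Cross-sectional area = W * d = 8.7 * 0.8 = 6.96 m^2
Velocity = Q / A = 4.15 / 6.96 = 0.596264 m/s

0.596264 m/s


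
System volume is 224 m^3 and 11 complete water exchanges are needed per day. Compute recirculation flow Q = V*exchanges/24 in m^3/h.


Daily recirculation volume = 224 m^3 * 11 = 2464 m^3/day
Flow rate Q = daily volume / 24 h = 2464 / 24 = 102.667 m^3/h

102.667 m^3/h


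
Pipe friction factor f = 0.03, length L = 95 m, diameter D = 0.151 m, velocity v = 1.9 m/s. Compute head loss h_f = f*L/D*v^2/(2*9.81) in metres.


v^2 = 1.9^2 = 3.61 m^2/s^2
L/D = 95/0.151 = 629.13907
h_f = f*(L/D)*v^2/(2g) = 0.03 * 629.13907 * 3.61 / 19.62 = 3.47277 m

3.47277 m


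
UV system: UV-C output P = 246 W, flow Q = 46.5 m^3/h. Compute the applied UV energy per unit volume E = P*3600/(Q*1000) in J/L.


Energy delivered per hour = 246 W * 3600 s = 885600 J/h
Volume treated per hour = 46.5 m^3/h * 1000 = 46500 L/h
dose = 885600 / 46500 = 19.0452 J/L

19.0452 J/L


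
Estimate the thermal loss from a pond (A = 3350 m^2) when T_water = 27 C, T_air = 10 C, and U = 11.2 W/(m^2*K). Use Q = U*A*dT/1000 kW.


Temperature difference dT = 27 - 10 = 17 K
Heat loss (W) = U * A * dT = 11.2 * 3350 * 17 = 637840 W
Convert to kW: 637840 / 1000 = 637.84 kW

637.84 kW


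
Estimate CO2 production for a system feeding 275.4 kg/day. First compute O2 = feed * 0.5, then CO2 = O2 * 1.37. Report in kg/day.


O2 = 275.4 * 0.5 = 137.7
CO2 = 137.7 * 1.37 = 188.649

188.649 kg/day


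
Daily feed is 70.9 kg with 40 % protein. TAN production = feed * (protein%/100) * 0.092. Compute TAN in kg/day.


Protein in feed = 70.9 * 40/100 = 28.36 kg/day
TAN = protein * 0.092 = 28.36 * 0.092 = 2.60912 kg/day

2.60912 kg/day


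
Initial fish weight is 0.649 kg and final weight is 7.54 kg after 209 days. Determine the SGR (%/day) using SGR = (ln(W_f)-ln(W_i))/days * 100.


ln(W_f) = ln(7.54) = 2.0202222
ln(W_i) = ln(0.649) = -0.43232256
ln(W_f) - ln(W_i) = 2.0202222 - -0.43232256 = 2.4525448
SGR = 2.4525448 / 209 * 100 = 1.17347 %/day

1.17347 %/day


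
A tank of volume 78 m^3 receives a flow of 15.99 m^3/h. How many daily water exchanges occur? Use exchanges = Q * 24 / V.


Daily flow volume = 15.99 m^3/h * 24 h = 383.76 m^3/day
Exchanges = daily flow / tank volume = 383.76 / 78 = 4.92 exchanges/day

4.92 exchanges/day


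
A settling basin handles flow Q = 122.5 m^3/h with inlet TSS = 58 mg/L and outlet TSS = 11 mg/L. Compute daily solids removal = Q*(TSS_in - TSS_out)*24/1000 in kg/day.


Concentration drop: TSS_in - TSS_out = 58 - 11 = 47 mg/L
Hourly solids removed = Q * dTSS = 122.5 m^3/h * 47 mg/L = 5757.5 g/h  (m^3/h * mg/L = g/h)
Daily solids removed = 5757.5 * 24 = 138180 g/day
Convert g to kg: 138180 / 1000 = 138.18 kg/day

138.18 kg/day


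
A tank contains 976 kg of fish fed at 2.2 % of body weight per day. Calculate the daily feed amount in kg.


Feeding rate fraction = 2.2% / 100 = 0.022
Daily feed = 976 kg * 0.022 = 21.472 kg/day

21.472 kg/day


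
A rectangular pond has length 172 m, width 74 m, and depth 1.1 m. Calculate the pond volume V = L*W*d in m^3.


Base area = L * W = 172 * 74 = 12728 m^2
Volume = area * depth = 12728 * 1.1 = 14000.8 m^3

14000.8 m^3


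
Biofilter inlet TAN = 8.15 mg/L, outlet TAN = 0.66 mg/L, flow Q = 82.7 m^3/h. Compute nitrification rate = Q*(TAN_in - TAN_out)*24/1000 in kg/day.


Concentration drop: TAN_in - TAN_out = 8.15 - 0.66 = 7.49 mg/L
Hourly TAN removed = Q * dTAN = 82.7 m^3/h * 7.49 mg/L = 619.423 g/h  (m^3/h * mg/L = g/h)
Daily TAN removed = 619.423 * 24 = 14866.152 g/day
Convert to kg/day: 14866.152 / 1000 = 14.866152 kg/day

14.866152 kg/day


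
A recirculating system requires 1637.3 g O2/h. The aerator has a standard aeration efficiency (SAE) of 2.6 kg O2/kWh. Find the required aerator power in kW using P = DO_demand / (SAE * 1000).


SAE in g O2/kWh = 2.6 * 1000 = 2600 g/kWh
P = DO_demand / SAE_g = 1637.3 / 2600 = 0.629731 kW

0.629731 kW


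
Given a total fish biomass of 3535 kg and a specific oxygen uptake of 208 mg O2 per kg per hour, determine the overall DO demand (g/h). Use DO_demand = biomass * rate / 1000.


Total O2 consumption (mg/h) = 3535 kg * 208 mg/(kg*h) = 735280 mg/h
Convert to g/h: 735280 / 1000 = 735.28 g/h

735.28 g/h


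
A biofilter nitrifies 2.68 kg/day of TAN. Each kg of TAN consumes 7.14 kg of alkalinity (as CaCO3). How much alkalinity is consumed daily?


Alkalinity factor: 7.14 kg CaCO3 consumed per kg TAN nitrified
alk = 2.68 kg TAN * 7.14 = 19.1352 kg CaCO3/day

19.1352 kg CaCO3/day


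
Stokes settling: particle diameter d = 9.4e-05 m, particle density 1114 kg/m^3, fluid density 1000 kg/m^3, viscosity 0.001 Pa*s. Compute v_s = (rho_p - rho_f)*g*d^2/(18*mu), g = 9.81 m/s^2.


Density difference: rho_p - rho_f = 1114 - 1000 = 114 kg/m^3
d^2 = (9.4e-05)^2 = 8.836e-09 m^2
Numerator = (rho_p - rho_f) * g * d^2 = 114 * 9.81 * 8.836e-09 = 9.8816522e-06
Denominator = 18 * mu = 18 * 0.001 = 0.018
v_s = 9.8816522e-06 / 0.018 = 5.48981e-04 m/s
Check: Re = rho_f * v_s * d / mu = 1000 * 5.48981e-04 * 9.4e-05 / 0.001 = 0.0516 < 1, so Stokes' law applies.

5.48981e-04 m/s


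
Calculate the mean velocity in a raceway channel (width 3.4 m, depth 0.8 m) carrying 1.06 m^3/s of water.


Cross-sectional area = W * d = 3.4 * 0.8 = 2.72 m^2
Velocity = Q / A = 1.06 / 2.72 = 0.389706 m/s

0.389706 m/s


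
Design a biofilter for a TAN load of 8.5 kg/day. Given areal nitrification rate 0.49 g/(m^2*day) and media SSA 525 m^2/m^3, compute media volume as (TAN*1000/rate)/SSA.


A = 8.5*1000 / 0.49 = 17346.939 m^2
V = 17346.939 / 525 = 33.0418

33.0418 m^3


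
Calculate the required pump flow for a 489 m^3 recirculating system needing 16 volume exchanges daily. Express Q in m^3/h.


Daily recirculation volume = 489 m^3 * 16 = 7824 m^3/day
Flow rate Q = daily volume / 24 h = 7824 / 24 = 326 m^3/h

326 m^3/h


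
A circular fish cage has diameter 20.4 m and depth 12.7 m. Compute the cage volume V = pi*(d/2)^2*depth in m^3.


r = d/2 = 20.4/2 = 10.2 m
Base area = pi*r^2 = pi*10.2^2 = 326.8513 m^2
Volume = 326.8513 * 12.7 = 4151.01 m^3

4151.01 m^3


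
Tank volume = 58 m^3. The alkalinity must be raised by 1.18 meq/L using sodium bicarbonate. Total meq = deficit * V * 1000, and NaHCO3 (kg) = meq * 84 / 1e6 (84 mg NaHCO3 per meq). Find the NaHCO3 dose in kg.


Tank volume in L = 58 m^3 * 1000 = 58000 L
Total meq required = 1.18 meq/L * 58000 L = 68440 meq
NaHCO3 mass = 68440 meq * 84 mg/meq / 1e6 = 5.74896 kg

5.74896 kg


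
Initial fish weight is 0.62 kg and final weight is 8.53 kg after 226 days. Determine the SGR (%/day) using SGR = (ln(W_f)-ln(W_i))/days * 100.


ln(W_f) = ln(8.53) = 2.1435894
ln(W_i) = ln(0.62) = -0.4780358
ln(W_f) - ln(W_i) = 2.1435894 - -0.4780358 = 2.6216252
SGR = 2.6216252 / 226 * 100 = 1.16001 %/day

1.16001 %/day


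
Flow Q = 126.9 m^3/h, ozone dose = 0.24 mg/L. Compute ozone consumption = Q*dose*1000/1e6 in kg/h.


O3 demand (mg/h) = Q * dose * 1000 = 126.9 * 0.24 * 1000 = 30456 mg/h
Convert mg to kg: 30456 / 1e6 = 0.030456 kg/h

0.030456 kg/h


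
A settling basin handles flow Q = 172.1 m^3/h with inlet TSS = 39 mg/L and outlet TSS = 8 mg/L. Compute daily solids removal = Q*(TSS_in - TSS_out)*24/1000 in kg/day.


Concentration drop: TSS_in - TSS_out = 39 - 8 = 31 mg/L
Hourly solids removed = Q * dTSS = 172.1 m^3/h * 31 mg/L = 5335.1 g/h  (m^3/h * mg/L = g/h)
Daily solids removed = 5335.1 * 24 = 128042.4 g/day
Convert g to kg: 128042.4 / 1000 = 128.0424 kg/day

128.0424 kg/day


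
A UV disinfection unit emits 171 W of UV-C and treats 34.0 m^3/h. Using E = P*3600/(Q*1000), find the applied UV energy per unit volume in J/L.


Energy delivered per hour = 171 W * 3600 s = 615600 J/h
Volume treated per hour = 34.0 m^3/h * 1000 = 34000 L/h
dose = 615600 / 34000 = 18.1059 J/L

18.1059 J/L


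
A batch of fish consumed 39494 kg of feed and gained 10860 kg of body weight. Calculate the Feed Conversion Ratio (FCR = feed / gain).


FCR = feed consumed / weight gained
FCR = 39494 kg / 10860 kg = 3.63665

3.63665


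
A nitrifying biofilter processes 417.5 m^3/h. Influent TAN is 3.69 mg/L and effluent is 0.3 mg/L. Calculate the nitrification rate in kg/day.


Concentration drop: TAN_in - TAN_out = 3.69 - 0.3 = 3.39 mg/L
Hourly TAN removed = Q * dTAN = 417.5 m^3/h * 3.39 mg/L = 1415.325 g/h  (m^3/h * mg/L = g/h)
Daily TAN removed = 1415.325 * 24 = 33967.8 g/day
Convert to kg/day: 33967.8 / 1000 = 33.9678 kg/day

33.9678 kg/day


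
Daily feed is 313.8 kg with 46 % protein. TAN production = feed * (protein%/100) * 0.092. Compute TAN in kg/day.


Protein in feed = 313.8 * 46/100 = 144.348 kg/day
TAN = protein * 0.092 = 144.348 * 0.092 = 13.280016 kg/day

13.280016 kg/day


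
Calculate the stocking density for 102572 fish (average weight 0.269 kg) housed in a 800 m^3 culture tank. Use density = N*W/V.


Total biomass = 102572 fish * 0.269 kg = 27591.868 kg
Density = total biomass / volume = 27591.868 / 800 = 34.4898 kg/m^3

34.4898 kg/m^3


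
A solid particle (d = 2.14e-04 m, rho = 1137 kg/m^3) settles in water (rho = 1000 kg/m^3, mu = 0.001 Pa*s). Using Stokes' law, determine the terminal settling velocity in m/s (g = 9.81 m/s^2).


Density difference: rho_p - rho_f = 1137 - 1000 = 137 kg/m^3
d^2 = (2.14e-04)^2 = 4.5796e-08 m^2
Numerator = (rho_p - rho_f) * g * d^2 = 137 * 9.81 * 4.5796e-08 = 6.154845e-05
Denominator = 18 * mu = 18 * 0.001 = 0.018
v_s = 6.154845e-05 / 0.018 = 0.00341936 m/s
Check: Re = rho_f * v_s * d / mu = 1000 * 0.00341936 * 2.14e-04 / 0.001 = 0.732 < 1, so Stokes' law applies.

0.00341936 m/s


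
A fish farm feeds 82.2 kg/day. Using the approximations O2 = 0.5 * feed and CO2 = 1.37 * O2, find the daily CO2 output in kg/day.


O2 = 82.2 * 0.5 = 41.1
CO2 = 41.1 * 1.37 = 56.307

56.307 kg/day


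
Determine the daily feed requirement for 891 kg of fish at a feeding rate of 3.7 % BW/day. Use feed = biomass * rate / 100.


Feeding rate fraction = 3.7% / 100 = 0.037
Daily feed = 891 kg * 0.037 = 32.967 kg/day

32.967 kg/day


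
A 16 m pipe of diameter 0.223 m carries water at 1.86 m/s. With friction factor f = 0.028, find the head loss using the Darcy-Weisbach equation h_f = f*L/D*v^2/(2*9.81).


v^2 = 1.86^2 = 3.4596 m^2/s^2
L/D = 16/0.223 = 71.748879
h_f = f*(L/D)*v^2/(2g) = 0.028 * 71.748879 * 3.4596 / 19.62 = 0.354242 m

0.354242 m


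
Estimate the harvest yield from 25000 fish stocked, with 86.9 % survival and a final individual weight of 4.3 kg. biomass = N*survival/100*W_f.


Survivors = 25000 * 86.9/100 = 21725 fish
Harvest biomass = survivors * W_f = 21725 * 4.3 = 93417.5 kg

93417.5 kg


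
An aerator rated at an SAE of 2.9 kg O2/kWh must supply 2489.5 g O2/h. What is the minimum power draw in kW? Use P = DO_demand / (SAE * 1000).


SAE in g O2/kWh = 2.9 * 1000 = 2900 g/kWh
P = DO_demand / SAE_g = 2489.5 / 2900 = 0.858448 kW

0.858448 kW


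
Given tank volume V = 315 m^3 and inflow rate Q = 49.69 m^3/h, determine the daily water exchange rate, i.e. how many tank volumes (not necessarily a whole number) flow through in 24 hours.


Daily flow volume = 49.69 m^3/h * 24 h = 1192.56 m^3/day
Exchanges = daily flow / tank volume = 1192.56 / 315 = 3.7859 exchanges/day

3.7859 exchanges/day


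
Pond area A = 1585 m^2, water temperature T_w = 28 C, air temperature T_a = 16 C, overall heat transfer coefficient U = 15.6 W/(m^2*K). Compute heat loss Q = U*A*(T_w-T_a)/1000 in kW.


Temperature difference dT = 28 - 16 = 12 K
Heat loss (W) = U * A * dT = 15.6 * 1585 * 12 = 296712 W
Convert to kW: 296712 / 1000 = 296.712 kW

296.712 kW


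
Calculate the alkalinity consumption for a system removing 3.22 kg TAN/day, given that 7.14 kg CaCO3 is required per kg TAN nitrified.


Alkalinity factor: 7.14 kg CaCO3 consumed per kg TAN nitrified
alk = 3.22 kg TAN * 7.14 = 22.9908 kg CaCO3/day

22.9908 kg CaCO3/day


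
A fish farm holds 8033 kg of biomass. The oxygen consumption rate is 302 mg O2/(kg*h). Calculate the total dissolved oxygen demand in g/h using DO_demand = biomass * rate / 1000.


Total O2 consumption (mg/h) = 8033 kg * 302 mg/(kg*h) = 2425966 mg/h
Convert to g/h: 2425966 / 1000 = 2425.966 g/h

2425.966 g/h


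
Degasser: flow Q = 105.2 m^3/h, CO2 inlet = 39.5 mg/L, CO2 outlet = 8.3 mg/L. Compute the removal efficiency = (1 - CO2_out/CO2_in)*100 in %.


CO2_out / CO2_in = 8.3 / 39.5 = 0.21012658
Fraction remaining = 0.21012658
efficiency = (1 - 0.21012658) * 100 = 78.9873 %

78.9873 %


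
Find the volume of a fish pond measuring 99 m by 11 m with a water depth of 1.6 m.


Base area = L * W = 99 * 11 = 1089 m^2
Volume = area * depth = 1089 * 1.6 = 1742.4 m^3

1742.4 m^3


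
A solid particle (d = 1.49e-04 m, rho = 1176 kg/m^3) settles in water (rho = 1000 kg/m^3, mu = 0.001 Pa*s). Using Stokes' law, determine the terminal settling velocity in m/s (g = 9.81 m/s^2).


Density difference: rho_p - rho_f = 1176 - 1000 = 176 kg/m^3
d^2 = (1.49e-04)^2 = 2.2201e-08 m^2
Numerator = (rho_p - rho_f) * g * d^2 = 176 * 9.81 * 2.2201e-08 = 3.8331359e-05
Denominator = 18 * mu = 18 * 0.001 = 0.018
v_s = 3.8331359e-05 / 0.018 = 0.00212952 m/s
Check: Re = rho_f * v_s * d / mu = 1000 * 0.00212952 * 1.49e-04 / 0.001 = 0.317 < 1, so Stokes' law applies.

0.00212952 m/s


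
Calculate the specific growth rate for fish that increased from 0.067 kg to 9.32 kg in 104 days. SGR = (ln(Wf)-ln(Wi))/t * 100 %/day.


ln(W_f) = ln(9.32) = 2.2321626
ln(W_i) = ln(0.067) = -2.7030627
ln(W_f) - ln(W_i) = 2.2321626 - -2.7030627 = 4.9352253
SGR = 4.9352253 / 104 * 100 = 4.74541 %/day

4.74541 %/day


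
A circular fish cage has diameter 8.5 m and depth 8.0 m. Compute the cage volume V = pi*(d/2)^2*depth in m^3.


r = d/2 = 8.5/2 = 4.25 m
Base area = pi*r^2 = pi*4.25^2 = 56.745017 m^2
Volume = 56.745017 * 8.0 = 453.96 m^3

453.96 m^3
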